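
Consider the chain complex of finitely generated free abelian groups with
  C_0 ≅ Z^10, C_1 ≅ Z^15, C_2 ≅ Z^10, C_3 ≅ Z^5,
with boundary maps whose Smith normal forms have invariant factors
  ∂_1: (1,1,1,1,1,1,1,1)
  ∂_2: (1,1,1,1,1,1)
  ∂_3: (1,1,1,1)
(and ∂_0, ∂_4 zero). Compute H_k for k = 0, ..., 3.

H_0 = Z^2,  H_1 = Z,  H_2 = 0,  H_3 = Z.

H_0: b_0 = 10 − 0 − 8 = 2; torsion from ∂_1 factors > 1: none. So H_0 = Z^2.
H_1: b_1 = 15 − 8 − 6 = 1; torsion from ∂_2 factors > 1: none. So H_1 = Z.
H_2: b_2 = 10 − 6 − 4 = 0; torsion from ∂_3 factors > 1: none. So H_2 = 0.
H_3: b_3 = 5 − 4 − 0 = 1; torsion from ∂_4 factors > 1: none. So H_3 = Z.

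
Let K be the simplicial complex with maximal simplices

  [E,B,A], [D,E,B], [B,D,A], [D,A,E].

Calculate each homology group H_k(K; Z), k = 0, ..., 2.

Order the vertices as A < B < D < E. Listing each simplex with vertices in this order, K has dimension 2 with simplices:

  0-simplices (4): A, B, D, E
  1-simplices (6): AB, AD, AE, BD, BE, DE
  2-simplices (4): ABD, ABE, ADE, BDE

Hence C_0 ≅ Z^4, C_1 ≅ Z^6, C_2 ≅ Z^4.

The boundary map ∂_1: C_1 → C_0 sends each edge [p,q] (with p < q) to q − p. For instance
  ∂BE = E − B.
The resulting 4×6 matrix has rank 3, and its Smith normal form has invariant factors (1,1,1).

The boundary map ∂_2: C_2 → C_1 acts by ∂[p,q,r] = [q,r] − [p,r] + [p,q]. For instance
  ∂ABE = BE − AE + AB,
  ∂ADE = DE − AE + AD.
As a 6×4 matrix over Z this has rank 3, with invariant factors (1,1,1).

From H_k ≅ ker(∂_k) / im(∂_{k+1}) we obtain:

  H_0: rank C_0 − rank ∂_1 = 4 − 3 = 1, and the invariant factors of ∂_1 are all 1, so H_0 ≅ Z.
  H_1: rank ker ∂_1 − rank ∂_2 = (6 − 3) − 3 = 0, and the invariant factors of ∂_2 are all 1, so H_1 ≅ 0.
  H_2: rank ker ∂_2 − rank ∂_3 = (4 − 3) − 0 = 1, and there is no ∂_3, so H_2 ≅ Z.

As a check, the Euler characteristic is 4 − 6 + 4 = 2, which agrees with 1 − 0 + 1 = 2.
(K is a triangulation of the 2-sphere S^2.)

H_0 ≅ Z,  H_1 = 0,  H_2 ≅ Z.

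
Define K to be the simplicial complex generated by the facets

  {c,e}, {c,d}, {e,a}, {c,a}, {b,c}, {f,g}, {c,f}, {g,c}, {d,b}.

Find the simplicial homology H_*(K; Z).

Take the total order a < b < c < d < e < f < g on the vertex set. Then K (dimension 1) consists of the simplices:

  0-simplices (7): a, b, c, d, e, f, g
  1-simplices (9): ac, ae, bc, bd, cd, ce, cf, cg, fg

so the chain groups are C_0 ≅ Z^7, C_1 ≅ Z^9.

The boundary map ∂_1: C_1 → C_0 is given by ∂[p,q] = [q] − [p]. For instance
  ∂ce = e − c.
As a 7×9 matrix over Z this has rank 6, with invariant factors (1,1,1,1,1,1).

Reading off H_k = ker ∂_k / im ∂_{k+1}:

  H_0: rank C_0 − rank ∂_1 = 7 − 6 = 1, and the invariant factors of ∂_1 are all 1, so H_0 ≅ Z.
  H_1: rank ker ∂_1 − rank ∂_2 = (9 − 6) − 0 = 3, and there is no ∂_2, so H_1 ≅ Z^3.

H_0 ≅ Z,  H_1 ≅ Z^3.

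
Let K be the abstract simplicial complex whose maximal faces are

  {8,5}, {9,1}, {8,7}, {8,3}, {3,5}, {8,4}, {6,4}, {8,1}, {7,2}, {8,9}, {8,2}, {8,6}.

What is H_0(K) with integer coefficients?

Order the vertices as 1 < 2 < 3 < 4 < 5 < 6 < 7 < 8 < 9. Listing each simplex with vertices in this order, K has dimension 1 with simplices:

  0-simplices (9): [1], [2], [3], [4], [5], [6], [7], [8], [9]
  1-simplices (12): [1,8], [1,9], [2,7], [2,8], [3,5], [3,8], [4,6], [4,8], [5,8], [6,8], [7,8], [8,9]

Hence C_0 ≅ Z^9, C_1 ≅ Z^12.

The boundary map ∂_1: C_1 → C_0 sends each edge [p,q] (with p < q) to q − p. For instance
  ∂[8,9] = [9] − [8].
As a 9×12 matrix over Z this has rank 8, with invariant factors (1,1,1,1,1,1,1,1).

From H_k ≅ ker(∂_k) / im(∂_{k+1}) we obtain:

  H_0: rank C_0 − rank ∂_1 = 9 − 8 = 1, and the invariant factors of ∂_1 are all 1, so H_0 = Z.

H_0 ≅ Z.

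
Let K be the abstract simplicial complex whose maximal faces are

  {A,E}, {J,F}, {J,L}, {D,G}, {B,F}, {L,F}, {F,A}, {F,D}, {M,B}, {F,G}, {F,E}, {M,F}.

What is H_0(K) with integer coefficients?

H_0 = Z.

Take the total order A < B < D < E < F < G < J < L < M on the vertex set. Then K (dimension 1) consists of the simplices:

  0-simplices (9): A, B, D, E, F, G, J, L, M
  1-simplices (12): AE, AF, BF, BM, DF, DG, EF, FG, FJ, FL, FM, JL

Hence C_0 ≅ Z^9, C_1 ≅ Z^12.

Boundary ∂_1: C_1 → C_0 is given by ∂[p,q] = [q] − [p]. For instance
  ∂BM = M − B.
This gives a 9×12 integer matrix of rank 8; reducing to Smith normal form yields diagonal entries (1,1,1,1,1,1,1,1).

Computing H_k = (kernel of ∂_k) / (image of ∂_{k+1}):

  H_0: rank C_0 − rank ∂_1 = 9 − 8 = 1, and the invariant factors of ∂_1 are all 1, so H_0 = Z.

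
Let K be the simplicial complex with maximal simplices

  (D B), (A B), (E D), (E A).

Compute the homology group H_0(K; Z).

H_0 = Z.

Fix the vertex order A < B < D < E and write every simplex with vertices in increasing order. Then dim K = 1 and the simplices of K are:

  0-simplices (4): A, B, D, E
  1-simplices (4): AB, AE, BD, DE

Hence C_0 ≅ Z^4, C_1 ≅ Z^4.

∂_1: C_1 → C_0 is given by ∂[p,q] = [q] − [p].
This gives a 4×4 integer matrix of rank 3; reducing to Smith normal form yields diagonal entries (1,1,1).

Now H_k = ker ∂_k / im ∂_{k+1}, so:

  H_0: rank C_0 − rank ∂_1 = 4 − 3 = 1, and the invariant factors of ∂_1 are all 1, so H_0 = Z.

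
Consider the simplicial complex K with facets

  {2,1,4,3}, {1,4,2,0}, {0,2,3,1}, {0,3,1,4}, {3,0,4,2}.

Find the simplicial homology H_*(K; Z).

H_0 = Z,  H_1 = 0,  H_2 = 0,  H_3 = Z.

Order the vertices as 0 < 1 < 2 < 3 < 4. Listing each simplex with vertices in this order, K has dimension 3 with simplices:

  0-simplices (5): [0], [1], [2], [3], [4]
  1-simplices (10): [0,1], [0,2], [0,3], [0,4], [1,2], [1,3], [1,4], [2,3], [2,4], [3,4]
  2-simplices (10): [0,1,2], [0,1,3], [0,1,4], [0,2,3], [0,2,4], [0,3,4], [1,2,3], [1,2,4], [1,3,4], [2,3,4]
  3-simplices (5): [0,1,2,3], [0,1,2,4], [0,1,3,4], [0,2,3,4], [1,2,3,4]

giving chain groups C_0 ≅ Z^5, C_1 ≅ Z^10, C_2 ≅ Z^10, C_3 ≅ Z^5.

∂_1: C_1 → C_0 is given by ∂[p,q] = [q] − [p]. For instance
  ∂[3,4] = [4] − [3].
The 5×10 boundary matrix has rank 4 and Smith normal form diag(1,1,1,1).

The boundary map ∂_2: C_2 → C_1 sends each 2-simplex [p,q,r] to [q,r] − [p,r] + [p,q]. For instance
  ∂[1,3,4] = [3,4] − [1,4] + [1,3],
  ∂[1,2,4] = [2,4] − [1,4] + [1,2].
The resulting 10×10 matrix has rank 6, and its Smith normal form has invariant factors (1,1,1,1,1,1).

Boundary ∂_3: C_3 → C_2 sends each 3-simplex σ to the alternating sum Σ_i (−1)^i (σ with its i-th vertex removed). For instance
  ∂[0,1,3,4] = [1,3,4] − [0,3,4] + [0,1,4] − [0,1,3],
  ∂[0,1,2,3] = [1,2,3] − [0,2,3] + [0,1,3] − [0,1,2].
The resulting 10×5 matrix has rank 4, and its Smith normal form has invariant factors (1,1,1,1).

Computing H_k = (kernel of ∂_k) / (image of ∂_{k+1}):

  H_0: rank C_0 − rank ∂_1 = 5 − 4 = 1, and the invariant factors of ∂_1 are all 1, so H_0 ≅ Z.
  H_1: rank ker ∂_1 − rank ∂_2 = (10 − 4) − 6 = 0, and the invariant factors of ∂_2 are all 1, so H_1 ≅ 0.
  H_2: rank ker ∂_2 − rank ∂_3 = (10 − 6) − 4 = 0, and the invariant factors of ∂_3 are all 1, so H_2 ≅ 0.
  H_3: rank ker ∂_3 − rank ∂_4 = (5 − 4) − 0 = 1, and there is no ∂_4, so H_3 ≅ Z.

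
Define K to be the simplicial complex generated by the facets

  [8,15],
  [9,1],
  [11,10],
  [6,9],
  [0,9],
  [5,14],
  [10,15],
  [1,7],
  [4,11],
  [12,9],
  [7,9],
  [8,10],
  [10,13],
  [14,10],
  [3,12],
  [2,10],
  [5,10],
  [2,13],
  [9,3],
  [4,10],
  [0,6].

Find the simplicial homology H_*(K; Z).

H_0 = Z^2,  H_1 = Z^7.

Fix the vertex order 0 < 1 < 2 < 3 < 4 < 5 < 6 < 7 < 8 < 9 < 10 < 11 < 12 < 13 < 14 < 15 and write every simplex with vertices in increasing order. Then dim K = 1 and the simplices of K are:

  0-simplices (16): [0], [1], [2], [3], [4], [5], [6], [7], [8], [9], [10], [11], [12], [13], [14], [15]
  1-simplices (21): (21 of them)

so the chain groups are C_0 ≅ Z^16, C_1 ≅ Z^21.

The boundary map ∂_1: C_1 → C_0 sends each edge [p,q] (with p < q) to q − p.
As a 16×21 matrix over Z this has rank 14, with invariant factors (1,1,1,1,1,1,1,1,1,1,1,1,1,1).

Computing H_k = (kernel of ∂_k) / (image of ∂_{k+1}):

  H_0: rank C_0 − rank ∂_1 = 16 − 14 = 2, and the invariant factors of ∂_1 are all 1, so H_0 = Z^2.
  H_1: rank ker ∂_1 − rank ∂_2 = (21 − 14) − 0 = 7, and there is no ∂_2, so H_1 = Z^7.

As a check, the Euler characteristic is 16 − 21 = -5, which agrees with 2 − 7 = -5.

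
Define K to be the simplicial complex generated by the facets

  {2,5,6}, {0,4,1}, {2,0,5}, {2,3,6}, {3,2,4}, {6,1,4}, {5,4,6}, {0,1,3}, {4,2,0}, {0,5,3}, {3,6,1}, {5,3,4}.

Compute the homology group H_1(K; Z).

Fix the vertex order 0 < 1 < 2 < 3 < 4 < 5 < 6 and write every simplex with vertices in increasing order. Then dim K = 2 and the simplices of K are:

  0-simplices (7): [0], [1], [2], [3], [4], [5], [6]
  1-simplices (18): [0,1], [0,2], [0,3], [0,4], [0,5], [1,3], [1,4], [1,6], [2,3], [2,4], [2,5], [2,6], [3,4], [3,5], [3,6], [4,5], [4,6], [5,6]
  2-simplices (12): [0,1,3], [0,1,4], [0,2,4], [0,2,5], [0,3,5], [1,3,6], [1,4,6], [2,3,4], [2,3,6], [2,5,6], [3,4,5], [4,5,6]

so the chain groups are C_0 ≅ Z^7, C_1 ≅ Z^18, C_2 ≅ Z^12.

Boundary ∂_1: C_1 → C_0 sends each edge [p,q] (with p < q) to q − p. For instance
  ∂[3,4] = [4] − [3].
The resulting 7×18 matrix has rank 6, and its Smith normal form has invariant factors (1,1,1,1,1,1).

Boundary ∂_2: C_2 → C_1 maps a triangle to the signed sum of its edges. For instance
  ∂[2,3,4] = [3,4] − [2,4] + [2,3],
  ∂[0,3,5] = [3,5] − [0,5] + [0,3].
This gives a 18×12 integer matrix of rank 12; reducing to Smith normal form yields diagonal entries (1,1,1,1,1,1,1,1,1,1,1,2).

Now H_k = ker ∂_k / im ∂_{k+1}, so:

  H_1: rank ker ∂_1 − rank ∂_2 = (18 − 6) − 12 = 0, and ∂_2 has invariant factor 2 > 1, so H_1 = Z_2.

(K is a triangulation of the real projective plane RP^2.)

H_1 ≅ Z_2.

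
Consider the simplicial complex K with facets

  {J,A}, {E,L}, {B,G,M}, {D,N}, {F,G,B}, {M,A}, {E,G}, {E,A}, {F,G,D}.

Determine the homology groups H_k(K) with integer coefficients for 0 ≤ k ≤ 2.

H_0 = Z,  H_1 = Z,  H_2 = 0.

We work with the vertex ordering A < B < D < E < F < G < J < L < M < N. The simplices of K, each written with vertices in increasing order, are:

  0-simplices (10): A, B, D, E, F, G, J, L, M, N
  1-simplices (13): AE, AJ, AM, BF, BG, BM, DF, DG, DN, EG, EL, FG, GM
  2-simplices (3): BFG, BGM, DFG

Hence C_0 ≅ Z^10, C_1 ≅ Z^13, C_2 ≅ Z^3.

∂_1: C_1 → C_0 maps an edge to its endpoints' difference, ∂[p,q] = q − p. For instance
  ∂DG = G − D.
As a 10×13 matrix over Z this has rank 9, with invariant factors (1,1,1,1,1,1,1,1,1).

The boundary map ∂_2: C_2 → C_1 maps a triangle to the signed sum of its edges. For instance
  ∂BGM = GM − BM + BG,
  ∂DFG = FG − DG + DF.
The resulting 13×3 matrix has rank 3, and its Smith normal form has invariant factors (1,1,1).

Now H_k = ker ∂_k / im ∂_{k+1}, so:

  H_0: rank C_0 − rank ∂_1 = 10 − 9 = 1, and the invariant factors of ∂_1 are all 1, so H_0 ≅ Z.
  H_1: rank ker ∂_1 − rank ∂_2 = (13 − 9) − 3 = 1, and the invariant factors of ∂_2 are all 1, so H_1 ≅ Z.
  H_2: rank ker ∂_2 − rank ∂_3 = (3 − 3) − 0 = 0, and there is no ∂_3, so H_2 ≅ 0.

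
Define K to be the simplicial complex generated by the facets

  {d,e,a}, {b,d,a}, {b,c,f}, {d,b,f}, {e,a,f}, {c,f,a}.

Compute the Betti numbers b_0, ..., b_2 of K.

We work with the vertex ordering a < b < c < d < e < f. The simplices of K, each written with vertices in increasing order, are:

  0-simplices (6): a, b, c, d, e, f
  1-simplices (12): ab, ac, ad, ae, af, bc, bd, bf, cf, de, df, ef
  2-simplices (6): abd, acf, ade, aef, bcf, bdf

Hence C_0 ≅ Z^6, C_1 ≅ Z^12, C_2 ≅ Z^6.

Boundary ∂_1: C_1 → C_0 maps an edge to its endpoints' difference, ∂[p,q] = q − p. For instance
  ∂af = f − a.
As a 6×12 matrix over Z this has rank 5, with invariant factors (1,1,1,1,1).

Boundary ∂_2: C_2 → C_1 sends each 2-simplex [p,q,r] to [q,r] − [p,r] + [p,q]. For instance
  ∂abd = bd − ad + ab,
  ∂bdf = df − bf + bd.
This gives a 12×6 integer matrix of rank 6; reducing to Smith normal form yields diagonal entries (1,1,1,1,1,1).

Computing H_k = (kernel of ∂_k) / (image of ∂_{k+1}):

  H_0: rank C_0 − rank ∂_1 = 6 − 5 = 1, and the invariant factors of ∂_1 are all 1, so H_0 = Z.
  H_1: rank ker ∂_1 − rank ∂_2 = (12 − 5) − 6 = 1, and the invariant factors of ∂_2 are all 1, so H_1 = Z.
  H_2: rank ker ∂_2 − rank ∂_3 = (6 − 6) − 0 = 0, and there is no ∂_3, so H_2 = 0.

As a check, the Euler characteristic is 6 − 12 + 6 = 0, which agrees with 1 − 1 + 0 = 0.

Hence the Betti numbers are b_0 = 1, b_1 = 1, b_2 = 0.

b_0 = 1, b_1 = 1, b_2 = 0.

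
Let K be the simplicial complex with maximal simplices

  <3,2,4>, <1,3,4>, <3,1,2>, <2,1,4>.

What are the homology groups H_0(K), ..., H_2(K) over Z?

Take the total order 1 < 2 < 3 < 4 on the vertex set. Then K (dimension 2) consists of the simplices:

  0-simplices (4): [1], [2], [3], [4]
  1-simplices (6): [1,2], [1,3], [1,4], [2,3], [2,4], [3,4]
  2-simplices (4): [1,2,3], [1,2,4], [1,3,4], [2,3,4]

giving chain groups C_0 ≅ Z^4, C_1 ≅ Z^6, C_2 ≅ Z^4.

The boundary map ∂_1: C_1 → C_0 sends each edge [p,q] (with p < q) to q − p. For instance
  ∂[1,4] = [4] − [1].
This gives a 4×6 integer matrix of rank 3; reducing to Smith normal form yields diagonal entries (1,1,1).

∂_2: C_2 → C_1 acts by ∂[p,q,r] = [q,r] − [p,r] + [p,q]. For instance
  ∂[1,3,4] = [3,4] − [1,4] + [1,3],
  ∂[1,2,3] = [2,3] − [1,3] + [1,2].
This gives a 6×4 integer matrix of rank 3; reducing to Smith normal form yields diagonal entries (1,1,1).

Reading off H_k = ker ∂_k / im ∂_{k+1}:

  H_0: rank C_0 − rank ∂_1 = 4 − 3 = 1, and the invariant factors of ∂_1 are all 1, so H_0 ≅ Z.
  H_1: rank ker ∂_1 − rank ∂_2 = (6 − 3) − 3 = 0, and the invariant factors of ∂_2 are all 1, so H_1 ≅ 0.
  H_2: rank ker ∂_2 − rank ∂_3 = (4 − 3) − 0 = 1, and there is no ∂_3, so H_2 ≅ Z.

(K is a triangulation of the 2-sphere S^2.)

H_0 = Z,  H_1 = 0,  H_2 = Z.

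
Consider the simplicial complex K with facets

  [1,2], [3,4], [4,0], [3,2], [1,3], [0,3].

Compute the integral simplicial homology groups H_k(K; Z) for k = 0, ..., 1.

We work with the vertex ordering 0 < 1 < 2 < 3 < 4. The simplices of K, each written with vertices in increasing order, are:

  0-simplices (5): [0], [1], [2], [3], [4]
  1-simplices (6): [0,3], [0,4], [1,2], [1,3], [2,3], [3,4]

Hence C_0 ≅ Z^5, C_1 ≅ Z^6.

Boundary ∂_1: C_1 → C_0 sends each edge [p,q] (with p < q) to q − p. For instance
  ∂[2,3] = [3] − [2].
The resulting 5×6 matrix has rank 4, and its Smith normal form has invariant factors (1,1,1,1).

From H_k ≅ ker(∂_k) / im(∂_{k+1}) we obtain:

  H_0: rank C_0 − rank ∂_1 = 5 − 4 = 1, and the invariant factors of ∂_1 are all 1, so H_0 = Z.
  H_1: rank ker ∂_1 − rank ∂_2 = (6 − 4) − 0 = 2, and there is no ∂_2, so H_1 = Z^2.

As a check, the Euler characteristic is 5 − 6 = -1, which agrees with 1 − 2 = -1.

H_0 = Z,  H_1 = Z^2.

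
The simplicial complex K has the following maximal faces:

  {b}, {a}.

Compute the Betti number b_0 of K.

Order the vertices as a < b. Listing each simplex with vertices in this order, K has dimension 0 with simplices:

  0-simplices (2): a, b

so the chain groups are C_0 ≅ Z^2.

From H_k ≅ ker(∂_k) / im(∂_{k+1}) we obtain:

  H_0: rank C_0 − rank ∂_1 = 2 − 0 = 2, and there is no ∂_1, so H_0 ≅ Z^2.

Hence the Betti numbers are b_0 = 2.

b_0 = 2.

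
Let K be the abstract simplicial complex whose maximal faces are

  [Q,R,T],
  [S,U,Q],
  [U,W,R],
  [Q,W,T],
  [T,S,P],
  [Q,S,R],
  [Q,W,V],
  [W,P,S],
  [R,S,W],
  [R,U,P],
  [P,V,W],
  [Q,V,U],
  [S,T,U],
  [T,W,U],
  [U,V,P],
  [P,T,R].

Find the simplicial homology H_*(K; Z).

Fix the vertex order P < Q < R < S < T < U < V < W and write every simplex with vertices in increasing order. Then dim K = 2 and the simplices of K are:

  0-simplices (8): P, Q, R, S, T, U, V, W
  1-simplices (24): PR, PS, PT, PU, PV, PW, QR, QS, QT, QU, QV, QW, RS, RT, RU, RW, ST, SU, SW, TU, TW, UV, UW, VW
  2-simplices (16): PRT, PRU, PST, PSW, PUV, PVW, QRS, QRT, QSU, QTW, QUV, QVW, RSW, RUW, STU, TUW

so the chain groups are C_0 ≅ Z^8, C_1 ≅ Z^24, C_2 ≅ Z^16.

The boundary map ∂_1: C_1 → C_0 maps an edge to its endpoints' difference, ∂[p,q] = q − p. For instance
  ∂ST = T − S.
The 8×24 boundary matrix has rank 7 and Smith normal form diag(1,1,1,1,1,1,1).

Boundary ∂_2: C_2 → C_1 acts by ∂[p,q,r] = [q,r] − [p,r] + [p,q]. For instance
  ∂PRT = RT − PT + PR,
  ∂PRU = RU − PU + PR.
The resulting 24×16 matrix has rank 15, and its Smith normal form has invariant factors (1,1,1,1,1,1,1,1,1,1,1,1,1,1,1).

From H_k ≅ ker(∂_k) / im(∂_{k+1}) we obtain:

  H_0: rank C_0 − rank ∂_1 = 8 − 7 = 1, and the invariant factors of ∂_1 are all 1, so H_0 = Z.
  H_1: rank ker ∂_1 − rank ∂_2 = (24 − 7) − 15 = 2, and the invariant factors of ∂_2 are all 1, so H_1 = Z^2.
  H_2: rank ker ∂_2 − rank ∂_3 = (16 − 15) − 0 = 1, and there is no ∂_3, so H_2 = Z.

As a check, the Euler characteristic is 8 − 24 + 16 = 0, which agrees with 1 − 2 + 1 = 0.

H_0 ≅ Z,  H_1 ≅ Z^2,  H_2 ≅ Z.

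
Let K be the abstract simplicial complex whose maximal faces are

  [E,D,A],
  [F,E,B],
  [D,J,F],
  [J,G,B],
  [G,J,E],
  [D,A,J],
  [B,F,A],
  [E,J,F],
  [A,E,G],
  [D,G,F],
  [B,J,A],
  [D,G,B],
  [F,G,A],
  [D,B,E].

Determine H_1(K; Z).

We work with the vertex ordering A < B < D < E < F < G < J. The simplices of K, each written with vertices in increasing order, are:

  0-simplices (7): A, B, D, E, F, G, J
  1-simplices (21): AB, AD, AE, AF, AG, AJ, BD, BE, BF, BG, BJ, DE, DF, DG, DJ, EF, EG, EJ, FG, FJ, GJ
  2-simplices (14): ABF, ABJ, ADE, ADJ, AEG, AFG, BDE, BDG, BEF, BGJ, DFG, DFJ, EFJ, EGJ

so the chain groups are C_0 ≅ Z^7, C_1 ≅ Z^21, C_2 ≅ Z^14.

∂_1: C_1 → C_0 maps an edge to its endpoints' difference, ∂[p,q] = q − p. For instance
  ∂DG = G − D.
The 7×21 boundary matrix has rank 6 and Smith normal form diag(1,1,1,1,1,1).

The boundary map ∂_2: C_2 → C_1 maps a triangle to the signed sum of its edges. For instance
  ∂BGJ = GJ − BJ + BG,
  ∂ADE = DE − AE + AD.
This gives a 21×14 integer matrix of rank 13; reducing to Smith normal form yields diagonal entries (1,1,1,1,1,1,1,1,1,1,1,1,1).

From H_k ≅ ker(∂_k) / im(∂_{k+1}) we obtain:

  H_1: rank ker ∂_1 − rank ∂_2 = (21 − 6) − 13 = 2, and the invariant factors of ∂_2 are all 1, so H_1 = Z^2.

(K is a triangulation of the torus T^2.)

H_1 ≅ Z^2.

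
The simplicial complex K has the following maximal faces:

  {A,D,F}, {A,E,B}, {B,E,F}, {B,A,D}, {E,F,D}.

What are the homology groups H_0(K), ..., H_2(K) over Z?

Order the vertices as A < B < D < E < F. Listing each simplex with vertices in this order, K has dimension 2 with simplices:

  0-simplices (5): A, B, D, E, F
  1-simplices (10): AB, AD, AE, AF, BD, BE, BF, DE, DF, EF
  2-simplices (5): ABD, ABE, ADF, BEF, DEF

Hence C_0 ≅ Z^5, C_1 ≅ Z^10, C_2 ≅ Z^5.

∂_1: C_1 → C_0 sends each edge [p,q] (with p < q) to q − p.
As a 5×10 matrix over Z this has rank 4, with invariant factors (1,1,1,1).

The boundary map ∂_2: C_2 → C_1 sends each 2-simplex [p,q,r] to [q,r] − [p,r] + [p,q]. For instance
  ∂ABE = BE − AE + AB,
  ∂ADF = DF − AF + AD.
The resulting 10×5 matrix has rank 5, and its Smith normal form has invariant factors (1,1,1,1,1).

Computing H_k = (kernel of ∂_k) / (image of ∂_{k+1}):

  H_0: rank C_0 − rank ∂_1 = 5 − 4 = 1, and the invariant factors of ∂_1 are all 1, so H_0 ≅ Z.
  H_1: rank ker ∂_1 − rank ∂_2 = (10 − 4) − 5 = 1, and the invariant factors of ∂_2 are all 1, so H_1 ≅ Z.
  H_2: rank ker ∂_2 − rank ∂_3 = (5 − 5) − 0 = 0, and there is no ∂_3, so H_2 ≅ 0.

H_0 ≅ Z,  H_1 ≅ Z,  H_2 = 0.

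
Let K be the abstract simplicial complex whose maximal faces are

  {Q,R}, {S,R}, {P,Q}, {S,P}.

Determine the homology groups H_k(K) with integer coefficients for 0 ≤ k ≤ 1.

H_0 = Z,  H_1 = Z.

Order the vertices as P < Q < R < S. Listing each simplex with vertices in this order, K has dimension 1 with simplices:

  0-simplices (4): P, Q, R, S
  1-simplices (4): PQ, PS, QR, RS

so the chain groups are C_0 ≅ Z^4, C_1 ≅ Z^4.

The boundary map ∂_1: C_1 → C_0 is given by ∂[p,q] = [q] − [p].
The resulting 4×4 matrix has rank 3, and its Smith normal form has invariant factors (1,1,1).

From H_k ≅ ker(∂_k) / im(∂_{k+1}) we obtain:

  H_0: rank C_0 − rank ∂_1 = 4 − 3 = 1, and the invariant factors of ∂_1 are all 1, so H_0 = Z.
  H_1: rank ker ∂_1 − rank ∂_2 = (4 − 3) − 0 = 1, and there is no ∂_2, so H_1 = Z.

(K is a triangulation of the circle S^1.)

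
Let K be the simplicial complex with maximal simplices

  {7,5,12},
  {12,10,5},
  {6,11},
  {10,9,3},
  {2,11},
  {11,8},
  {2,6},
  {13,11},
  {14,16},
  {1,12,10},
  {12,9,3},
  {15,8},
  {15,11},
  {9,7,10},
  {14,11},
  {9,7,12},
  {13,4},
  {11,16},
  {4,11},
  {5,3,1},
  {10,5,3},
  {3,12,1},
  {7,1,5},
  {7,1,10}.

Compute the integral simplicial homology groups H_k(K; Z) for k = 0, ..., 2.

K has 16 vertices, 30 edges, 12 triangles.
rank ∂_0 = 0, rank ∂_1 = 14 ⇒ b_0 = 16 − 0 − 14 = 2; all invariant factors of ∂_1 are 1 so no torsion. So H_0 = Z^2.
rank ∂_1 = 14, rank ∂_2 = 12 ⇒ b_1 = 30 − 14 − 12 = 4; ∂_2 has invariant factor(s) [2] giving torsion. So H_1 = Z^4 ⊕ Z/2Z.
rank ∂_2 = 12, rank ∂_3 = 0 ⇒ b_2 = 12 − 12 − 0 = 0. So H_2 = 0.

H_0 ≅ Z^2,  H_1 ≅ Z^4 ⊕ Z/2Z,  H_2 = 0.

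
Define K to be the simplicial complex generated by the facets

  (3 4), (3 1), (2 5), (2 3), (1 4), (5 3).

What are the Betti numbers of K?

Fix the vertex order 1 < 2 < 3 < 4 < 5 and write every simplex with vertices in increasing order. Then dim K = 1 and the simplices of K are:

  0-simplices (5): [1], [2], [3], [4], [5]
  1-simplices (6): [1,3], [1,4], [2,3], [2,5], [3,4], [3,5]

Hence C_0 ≅ Z^5, C_1 ≅ Z^6.

∂_1: C_1 → C_0 is given by ∂[p,q] = [q] − [p].
The resulting 5×6 matrix has rank 4, and its Smith normal form has invariant factors (1,1,1,1).

Computing H_k = (kernel of ∂_k) / (image of ∂_{k+1}):

  H_0: rank C_0 − rank ∂_1 = 5 − 4 = 1, and the invariant factors of ∂_1 are all 1, so H_0 = Z.
  H_1: rank ker ∂_1 − rank ∂_2 = (6 − 4) − 0 = 2, and there is no ∂_2, so H_1 = Z^2.

Hence the Betti numbers are b_0 = 1, b_1 = 2.

b_0 = 1, b_1 = 2.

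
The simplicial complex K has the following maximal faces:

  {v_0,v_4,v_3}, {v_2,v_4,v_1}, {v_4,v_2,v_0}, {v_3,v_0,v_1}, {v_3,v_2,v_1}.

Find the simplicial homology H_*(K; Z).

H_0 = Z,  H_1 = Z,  H_2 = 0.

Take the total order v_0 < v_1 < v_2 < v_3 < v_4 on the vertex set. Then K (dimension 2) consists of the simplices:

  0-simplices (5): [v_0], [v_1], [v_2], [v_3], [v_4]
  1-simplices (10): [v_0,v_1], [v_0,v_2], [v_0,v_3], [v_0,v_4], [v_1,v_2], [v_1,v_3], [v_1,v_4], [v_2,v_3], [v_2,v_4], [v_3,v_4]
  2-simplices (5): [v_0,v_1,v_3], [v_0,v_2,v_4], [v_0,v_3,v_4], [v_1,v_2,v_3], [v_1,v_2,v_4]

giving chain groups C_0 ≅ Z^5, C_1 ≅ Z^10, C_2 ≅ Z^5.

The boundary map ∂_1: C_1 → C_0 is given by ∂[p,q] = [q] − [p]. For instance
  ∂[v_0,v_4] = [v_4] − [v_0].
The 5×10 boundary matrix has rank 4 and Smith normal form diag(1,1,1,1).

The boundary map ∂_2: C_2 → C_1 sends each 2-simplex [p,q,r] to [q,r] − [p,r] + [p,q]. For instance
  ∂[v_0,v_3,v_4] = [v_3,v_4] − [v_0,v_4] + [v_0,v_3],
  ∂[v_0,v_1,v_3] = [v_1,v_3] − [v_0,v_3] + [v_0,v_1].
The 10×5 boundary matrix has rank 5 and Smith normal form diag(1,1,1,1,1).

Reading off H_k = ker ∂_k / im ∂_{k+1}:

  H_0: rank C_0 − rank ∂_1 = 5 − 4 = 1, and the invariant factors of ∂_1 are all 1, so H_0 = Z.
  H_1: rank ker ∂_1 − rank ∂_2 = (10 − 4) − 5 = 1, and the invariant factors of ∂_2 are all 1, so H_1 = Z.
  H_2: rank ker ∂_2 − rank ∂_3 = (5 − 5) − 0 = 0, and there is no ∂_3, so H_2 = 0.

As a check, the Euler characteristic is 5 − 10 + 5 = 0, which agrees with 1 − 1 + 0 = 0.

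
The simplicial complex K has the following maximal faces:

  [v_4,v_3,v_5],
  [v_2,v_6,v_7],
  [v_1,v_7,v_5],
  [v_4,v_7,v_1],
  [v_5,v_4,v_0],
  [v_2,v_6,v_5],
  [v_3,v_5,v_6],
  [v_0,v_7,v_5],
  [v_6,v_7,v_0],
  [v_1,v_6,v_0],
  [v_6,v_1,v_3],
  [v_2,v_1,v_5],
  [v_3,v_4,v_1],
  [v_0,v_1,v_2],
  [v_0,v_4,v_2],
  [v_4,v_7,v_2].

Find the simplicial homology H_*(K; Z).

H_0 ≅ Z,  H_1 ≅ Z^2,  H_2 ≅ Z.

We work with the vertex ordering v_0 < v_1 < v_2 < v_3 < v_4 < v_5 < v_6 < v_7. The simplices of K, each written with vertices in increasing order, are:

  0-simplices (8): [v_0], [v_1], [v_2], [v_3], [v_4], [v_5], [v_6], [v_7]
  1-simplices (24): (24 of them)
  2-simplices (16): (16 of them)

Hence C_0 ≅ Z^8, C_1 ≅ Z^24, C_2 ≅ Z^16.

The boundary map ∂_1: C_1 → C_0 sends each edge [p,q] (with p < q) to q − p. For instance
  ∂[v_1,v_7] = [v_7] − [v_1].
As a 8×24 matrix over Z this has rank 7, with invariant factors (1,1,1,1,1,1,1).

Boundary ∂_2: C_2 → C_1 maps a triangle to the signed sum of its edges. For instance
  ∂[v_1,v_3,v_4] = [v_3,v_4] − [v_1,v_4] + [v_1,v_3],
  ∂[v_0,v_1,v_6] = [v_1,v_6] − [v_0,v_6] + [v_0,v_1].
The 24×16 boundary matrix has rank 15 and Smith normal form diag(1,1,1,1,1,1,1,1,1,1,1,1,1,1,1).

Now H_k = ker ∂_k / im ∂_{k+1}, so:

  H_0: rank C_0 − rank ∂_1 = 8 − 7 = 1, and the invariant factors of ∂_1 are all 1, so H_0 ≅ Z.
  H_1: rank ker ∂_1 − rank ∂_2 = (24 − 7) − 15 = 2, and the invariant factors of ∂_2 are all 1, so H_1 ≅ Z^2.
  H_2: rank ker ∂_2 − rank ∂_3 = (16 − 15) − 0 = 1, and there is no ∂_3, so H_2 ≅ Z.

As a check, the Euler characteristic is 8 − 24 + 16 = 0, which agrees with 1 − 2 + 1 = 0.
(K is a triangulation of the torus T^2.)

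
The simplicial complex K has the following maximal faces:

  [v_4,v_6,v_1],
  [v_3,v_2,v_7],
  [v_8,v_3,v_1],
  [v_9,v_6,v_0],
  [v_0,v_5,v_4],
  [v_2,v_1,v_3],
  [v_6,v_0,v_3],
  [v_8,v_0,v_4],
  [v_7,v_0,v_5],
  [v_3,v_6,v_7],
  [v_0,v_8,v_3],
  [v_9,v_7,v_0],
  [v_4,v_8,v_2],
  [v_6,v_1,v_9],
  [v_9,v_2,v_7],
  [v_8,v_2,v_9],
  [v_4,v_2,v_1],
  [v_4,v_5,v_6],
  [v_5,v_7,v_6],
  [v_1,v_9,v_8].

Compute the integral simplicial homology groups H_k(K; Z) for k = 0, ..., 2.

Order the vertices as v_0 < v_1 < v_2 < v_3 < v_4 < v_5 < v_6 < v_7 < v_8 < v_9. Listing each simplex with vertices in this order, K has dimension 2 with simplices:

  0-simplices (10): [v_0], [v_1], [v_2], [v_3], [v_4], [v_5], [v_6], [v_7], [v_8], [v_9]
  1-simplices (30): (30 of them)
  2-simplices (20): (20 of them)

giving chain groups C_0 ≅ Z^10, C_1 ≅ Z^30, C_2 ≅ Z^20.

Boundary ∂_1: C_1 → C_0 sends each edge [p,q] (with p < q) to q − p. For instance
  ∂[v_1,v_8] = [v_8] − [v_1].
The resulting 10×30 matrix has rank 9, and its Smith normal form has invariant factors (1,1,1,1,1,1,1,1,1).

∂_2: C_2 → C_1 sends each 2-simplex [p,q,r] to [q,r] − [p,r] + [p,q]. For instance
  ∂[v_1,v_2,v_3] = [v_2,v_3] − [v_1,v_3] + [v_1,v_2],
  ∂[v_1,v_8,v_9] = [v_8,v_9] − [v_1,v_9] + [v_1,v_8].
The 30×20 boundary matrix has rank 20 and Smith normal form diag(1,1,1,1,1,1,1,1,1,1,1,1,1,1,1,1,1,1,1,2).

From H_k ≅ ker(∂_k) / im(∂_{k+1}) we obtain:

  H_0: rank C_0 − rank ∂_1 = 10 − 9 = 1, and the invariant factors of ∂_1 are all 1, so H_0 = Z.
  H_1: rank ker ∂_1 − rank ∂_2 = (30 − 9) − 20 = 1, and ∂_2 has invariant factor 2 > 1, so H_1 = Z ⊕ Z/2.
  H_2: rank ker ∂_2 − rank ∂_3 = (20 − 20) − 0 = 0, and there is no ∂_3, so H_2 = 0.

As a check, the Euler characteristic is 10 − 30 + 20 = 0, which agrees with 1 − 1 + 0 = 0.
(K is a triangulation of the Klein bottle.)

H_0 ≅ Z,  H_1 ≅ Z ⊕ Z/2,  H_2 = 0.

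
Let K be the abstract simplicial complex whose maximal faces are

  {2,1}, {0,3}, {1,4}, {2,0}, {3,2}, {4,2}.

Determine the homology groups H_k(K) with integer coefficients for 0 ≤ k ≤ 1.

H_0 = Z,  H_1 = Z^2.

We work with the vertex ordering 0 < 1 < 2 < 3 < 4. The simplices of K, each written with vertices in increasing order, are:

  0-simplices (5): [0], [1], [2], [3], [4]
  1-simplices (6): [0,2], [0,3], [1,2], [1,4], [2,3], [2,4]

so the chain groups are C_0 ≅ Z^5, C_1 ≅ Z^6.

Boundary ∂_1: C_1 → C_0 sends each edge [p,q] (with p < q) to q − p. For instance
  ∂[1,4] = [4] − [1].
As a 5×6 matrix over Z this has rank 4, with invariant factors (1,1,1,1).

Computing H_k = (kernel of ∂_k) / (image of ∂_{k+1}):

  H_0: rank C_0 − rank ∂_1 = 5 − 4 = 1, and the invariant factors of ∂_1 are all 1, so H_0 = Z.
  H_1: rank ker ∂_1 − rank ∂_2 = (6 − 4) − 0 = 2, and there is no ∂_2, so H_1 = Z^2.

(K is a triangulation of a wedge of 2 circles.)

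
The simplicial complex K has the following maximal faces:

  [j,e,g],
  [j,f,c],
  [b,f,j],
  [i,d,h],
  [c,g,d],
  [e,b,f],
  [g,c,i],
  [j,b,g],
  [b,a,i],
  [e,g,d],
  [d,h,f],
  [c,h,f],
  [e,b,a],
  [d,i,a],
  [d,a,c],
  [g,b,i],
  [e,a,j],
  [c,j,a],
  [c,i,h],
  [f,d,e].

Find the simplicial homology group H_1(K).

K has 10 vertices, 30 edges, 20 triangles.
rank ∂_1 = 9, rank ∂_2 = 20 ⇒ b_1 = 30 − 9 − 20 = 1; ∂_2 has invariant factor(s) [2] giving torsion. So H_1 = Z × Z/2.

H_1 = Z × Z/2.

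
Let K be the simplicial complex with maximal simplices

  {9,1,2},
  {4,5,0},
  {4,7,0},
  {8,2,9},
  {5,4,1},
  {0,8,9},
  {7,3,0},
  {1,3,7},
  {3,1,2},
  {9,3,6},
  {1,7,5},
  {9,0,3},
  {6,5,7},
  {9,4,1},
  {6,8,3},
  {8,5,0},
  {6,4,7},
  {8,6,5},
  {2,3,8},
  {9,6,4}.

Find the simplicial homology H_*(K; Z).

We work with the vertex ordering 0 < 1 < 2 < 3 < 4 < 5 < 6 < 7 < 8 < 9. The simplices of K, each written with vertices in increasing order, are:

  0-simplices (10): [0], [1], [2], [3], [4], [5], [6], [7], [8], [9]
  1-simplices (30): (30 of them)
  2-simplices (20): (20 of them)

so the chain groups are C_0 ≅ Z^10, C_1 ≅ Z^30, C_2 ≅ Z^20.

The boundary map ∂_1: C_1 → C_0 maps an edge to its endpoints' difference, ∂[p,q] = q − p.
This gives a 10×30 integer matrix of rank 9; reducing to Smith normal form yields diagonal entries (1,1,1,1,1,1,1,1,1).

Boundary ∂_2: C_2 → C_1 sends each 2-simplex [p,q,r] to [q,r] − [p,r] + [p,q]. For instance
  ∂[0,4,5] = [4,5] − [0,5] + [0,4],
  ∂[3,6,8] = [6,8] − [3,8] + [3,6].
As a 30×20 matrix over Z this has rank 20, with invariant factors (1,1,1,1,1,1,1,1,1,1,1,1,1,1,1,1,1,1,1,2).

Reading off H_k = ker ∂_k / im ∂_{k+1}:

  H_0: rank C_0 − rank ∂_1 = 10 − 9 = 1, and the invariant factors of ∂_1 are all 1, so H_0 = Z.
  H_1: rank ker ∂_1 − rank ∂_2 = (30 − 9) − 20 = 1, and ∂_2 has invariant factor 2 > 1, so H_1 = Z ⊕ Z/2Z.
  H_2: rank ker ∂_2 − rank ∂_3 = (20 − 20) − 0 = 0, and there is no ∂_3, so H_2 = 0.

H_0 = Z,  H_1 = Z ⊕ Z/2Z,  H_2 = 0.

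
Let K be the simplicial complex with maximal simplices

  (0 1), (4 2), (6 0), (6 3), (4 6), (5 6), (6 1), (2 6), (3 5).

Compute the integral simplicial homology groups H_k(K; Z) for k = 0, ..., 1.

H_0 = Z,  H_1 = Z^3.

Order the vertices as 0 < 1 < 2 < 3 < 4 < 5 < 6. Listing each simplex with vertices in this order, K has dimension 1 with simplices:

  0-simplices (7): [0], [1], [2], [3], [4], [5], [6]
  1-simplices (9): [0,1], [0,6], [1,6], [2,4], [2,6], [3,5], [3,6], [4,6], [5,6]

Hence C_0 ≅ Z^7, C_1 ≅ Z^9.

∂_1: C_1 → C_0 sends each edge [p,q] (with p < q) to q − p. For instance
  ∂[1,6] = [6] − [1].
The resulting 7×9 matrix has rank 6, and its Smith normal form has invariant factors (1,1,1,1,1,1).

Now H_k = ker ∂_k / im ∂_{k+1}, so:

  H_0: rank C_0 − rank ∂_1 = 7 − 6 = 1, and the invariant factors of ∂_1 are all 1, so H_0 = Z.
  H_1: rank ker ∂_1 − rank ∂_2 = (9 − 6) − 0 = 3, and there is no ∂_2, so H_1 = Z^3.

(K is a triangulation of a wedge of 3 circles.)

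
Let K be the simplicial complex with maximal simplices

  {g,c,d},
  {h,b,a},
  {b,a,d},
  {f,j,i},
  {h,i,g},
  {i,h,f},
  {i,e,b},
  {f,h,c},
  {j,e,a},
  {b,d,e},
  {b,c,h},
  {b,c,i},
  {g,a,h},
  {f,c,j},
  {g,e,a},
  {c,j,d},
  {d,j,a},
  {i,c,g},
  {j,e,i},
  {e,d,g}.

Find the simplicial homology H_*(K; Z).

H_0 = Z,  H_1 = Z ⊕ Z/2,  H_2 = 0.

We work with the vertex ordering a < b < c < d < e < f < g < h < i < j. The simplices of K, each written with vertices in increasing order, are:

  0-simplices (10): a, b, c, d, e, f, g, h, i, j
  1-simplices (30): ab, ad, ae, ag, ah, aj, bc, bd, be, bh, bi, cd, cf, cg, ch, ci, cj, de, dg, dj, eg, ei, ej, fh, fi, fj, gh, gi, hi, ij
  2-simplices (20): abd, abh, adj, aeg, aej, agh, bch, bci, bde, bei, cdg, cdj, cfh, cfj, cgi, deg, eij, fhi, fij, ghi

giving chain groups C_0 ≅ Z^10, C_1 ≅ Z^30, C_2 ≅ Z^20.

The boundary map ∂_1: C_1 → C_0 sends each edge [p,q] (with p < q) to q − p.
This gives a 10×30 integer matrix of rank 9; reducing to Smith normal form yields diagonal entries (1,1,1,1,1,1,1,1,1).

The boundary map ∂_2: C_2 → C_1 maps a triangle to the signed sum of its edges. For instance
  ∂bch = ch − bh + bc,
  ∂agh = gh − ah + ag.
The 30×20 boundary matrix has rank 20 and Smith normal form diag(1,1,1,1,1,1,1,1,1,1,1,1,1,1,1,1,1,1,1,2).

From H_k ≅ ker(∂_k) / im(∂_{k+1}) we obtain:

  H_0: rank C_0 − rank ∂_1 = 10 − 9 = 1, and the invariant factors of ∂_1 are all 1, so H_0 ≅ Z.
  H_1: rank ker ∂_1 − rank ∂_2 = (30 − 9) − 20 = 1, and ∂_2 has invariant factor 2 > 1, so H_1 ≅ Z ⊕ Z/2.
  H_2: rank ker ∂_2 − rank ∂_3 = (20 − 20) − 0 = 0, and there is no ∂_3, so H_2 ≅ 0.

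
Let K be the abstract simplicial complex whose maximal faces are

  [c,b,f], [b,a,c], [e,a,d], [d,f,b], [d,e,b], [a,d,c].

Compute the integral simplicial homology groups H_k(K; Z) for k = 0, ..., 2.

Order the vertices as a < b < c < d < e < f. Listing each simplex with vertices in this order, K has dimension 2 with simplices:

  0-simplices (6): a, b, c, d, e, f
  1-simplices (12): ab, ac, ad, ae, bc, bd, be, bf, cd, cf, de, df
  2-simplices (6): abc, acd, ade, bcf, bde, bdf

giving chain groups C_0 ≅ Z^6, C_1 ≅ Z^12, C_2 ≅ Z^6.

The boundary map ∂_1: C_1 → C_0 sends each edge [p,q] (with p < q) to q − p. For instance
  ∂bd = d − b.
The 6×12 boundary matrix has rank 5 and Smith normal form diag(1,1,1,1,1).

The boundary map ∂_2: C_2 → C_1 maps a triangle to the signed sum of its edges. For instance
  ∂ade = de − ae + ad,
  ∂bcf = cf − bf + bc.
As a 12×6 matrix over Z this has rank 6, with invariant factors (1,1,1,1,1,1).

Now H_k = ker ∂_k / im ∂_{k+1}, so:

  H_0: rank C_0 − rank ∂_1 = 6 − 5 = 1, and the invariant factors of ∂_1 are all 1, so H_0 ≅ Z.
  H_1: rank ker ∂_1 − rank ∂_2 = (12 − 5) − 6 = 1, and the invariant factors of ∂_2 are all 1, so H_1 ≅ Z.
  H_2: rank ker ∂_2 − rank ∂_3 = (6 − 6) − 0 = 0, and there is no ∂_3, so H_2 ≅ 0.

H_0 ≅ Z,  H_1 ≅ Z,  H_2 = 0.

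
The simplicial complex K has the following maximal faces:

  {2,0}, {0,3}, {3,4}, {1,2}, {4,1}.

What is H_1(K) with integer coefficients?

Order the vertices as 0 < 1 < 2 < 3 < 4. Listing each simplex with vertices in this order, K has dimension 1 with simplices:

  0-simplices (5): [0], [1], [2], [3], [4]
  1-simplices (5): [0,2], [0,3], [1,2], [1,4], [3,4]

Hence C_0 ≅ Z^5, C_1 ≅ Z^5.

∂_1: C_1 → C_0 maps an edge to its endpoints' difference, ∂[p,q] = q − p. For instance
  ∂[1,2] = [2] − [1].
This gives a 5×5 integer matrix of rank 4; reducing to Smith normal form yields diagonal entries (1,1,1,1).

Reading off H_k = ker ∂_k / im ∂_{k+1}:

  H_1: rank ker ∂_1 − rank ∂_2 = (5 − 4) − 0 = 1, and there is no ∂_2, so H_1 = Z.

(K is a triangulation of the circle S^1.)

H_1 ≅ Z.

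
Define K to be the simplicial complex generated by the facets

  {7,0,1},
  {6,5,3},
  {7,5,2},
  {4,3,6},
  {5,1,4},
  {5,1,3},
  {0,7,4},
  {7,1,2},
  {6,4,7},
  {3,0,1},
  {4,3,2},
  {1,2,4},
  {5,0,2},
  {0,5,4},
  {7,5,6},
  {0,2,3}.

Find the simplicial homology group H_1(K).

K has 8 vertices, 24 edges, 16 triangles.
rank ∂_1 = 7, rank ∂_2 = 15 ⇒ b_1 = 24 − 7 − 15 = 2; all invariant factors of ∂_2 are 1 so no torsion. So H_1 ≅ Z^2.

H_1 ≅ Z^2.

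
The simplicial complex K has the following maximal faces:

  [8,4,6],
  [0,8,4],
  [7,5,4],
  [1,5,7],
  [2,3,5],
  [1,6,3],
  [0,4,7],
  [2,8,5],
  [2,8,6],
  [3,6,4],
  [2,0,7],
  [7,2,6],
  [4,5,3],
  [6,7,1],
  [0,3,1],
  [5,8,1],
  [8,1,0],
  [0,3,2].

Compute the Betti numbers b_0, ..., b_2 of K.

We work with the vertex ordering 0 < 1 < 2 < 3 < 4 < 5 < 6 < 7 < 8. The simplices of K, each written with vertices in increasing order, are:

  0-simplices (9): [0], [1], [2], [3], [4], [5], [6], [7], [8]
  1-simplices (27): (27 of them)
  2-simplices (18): [0,1,3], [0,1,8], [0,2,3], [0,2,7], [0,4,7], [0,4,8], [1,3,6], [1,5,7], [1,5,8], [1,6,7], [2,3,5], [2,5,8], [2,6,7], [2,6,8], [3,4,5], [3,4,6], [4,5,7], [4,6,8]

so the chain groups are C_0 ≅ Z^9, C_1 ≅ Z^27, C_2 ≅ Z^18.

∂_1: C_1 → C_0 maps an edge to its endpoints' difference, ∂[p,q] = q − p. For instance
  ∂[0,4] = [4] − [0].
The 9×27 boundary matrix has rank 8 and Smith normal form diag(1,1,1,1,1,1,1,1).

∂_2: C_2 → C_1 acts by ∂[p,q,r] = [q,r] − [p,r] + [p,q]. For instance
  ∂[0,2,3] = [2,3] − [0,3] + [0,2],
  ∂[1,3,6] = [3,6] − [1,6] + [1,3].
This gives a 27×18 integer matrix of rank 17; reducing to Smith normal form yields diagonal entries (1,1,1,1,1,1,1,1,1,1,1,1,1,1,1,1,1).

Reading off H_k = ker ∂_k / im ∂_{k+1}:

  H_0: rank C_0 − rank ∂_1 = 9 − 8 = 1, and the invariant factors of ∂_1 are all 1, so H_0 ≅ Z.
  H_1: rank ker ∂_1 − rank ∂_2 = (27 − 8) − 17 = 2, and the invariant factors of ∂_2 are all 1, so H_1 ≅ Z^2.
  H_2: rank ker ∂_2 − rank ∂_3 = (18 − 17) − 0 = 1, and there is no ∂_3, so H_2 ≅ Z.

Hence the Betti numbers are b_0 = 1, b_1 = 2, b_2 = 1.

b_0 = 1, b_1 = 2, b_2 = 1.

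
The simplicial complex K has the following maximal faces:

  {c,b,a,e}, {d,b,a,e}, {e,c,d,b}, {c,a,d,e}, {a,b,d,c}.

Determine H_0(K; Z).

K has 5 vertices, 10 edges, 10 triangles, 5 3-simplices.
rank ∂_0 = 0, rank ∂_1 = 4 ⇒ b_0 = 5 − 0 − 4 = 1; all invariant factors of ∂_1 are 1 so no torsion. So H_0 ≅ Z.

H_0 ≅ Z.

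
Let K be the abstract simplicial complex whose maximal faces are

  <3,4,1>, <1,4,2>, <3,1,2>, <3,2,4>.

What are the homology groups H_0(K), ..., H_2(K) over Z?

Take the total order 1 < 2 < 3 < 4 on the vertex set. Then K (dimension 2) consists of the simplices:

  0-simplices (4): [1], [2], [3], [4]
  1-simplices (6): [1,2], [1,3], [1,4], [2,3], [2,4], [3,4]
  2-simplices (4): [1,2,3], [1,2,4], [1,3,4], [2,3,4]

so the chain groups are C_0 ≅ Z^4, C_1 ≅ Z^6, C_2 ≅ Z^4.

The boundary map ∂_1: C_1 → C_0 is given by ∂[p,q] = [q] − [p]. For instance
  ∂[2,4] = [4] − [2].
As a 4×6 matrix over Z this has rank 3, with invariant factors (1,1,1).

The boundary map ∂_2: C_2 → C_1 acts by ∂[p,q,r] = [q,r] − [p,r] + [p,q]. For instance
  ∂[1,2,3] = [2,3] − [1,3] + [1,2],
  ∂[1,3,4] = [3,4] − [1,4] + [1,3].
As a 6×4 matrix over Z this has rank 3, with invariant factors (1,1,1).

Reading off H_k = ker ∂_k / im ∂_{k+1}:

  H_0: rank C_0 − rank ∂_1 = 4 − 3 = 1, and the invariant factors of ∂_1 are all 1, so H_0 = Z.
  H_1: rank ker ∂_1 − rank ∂_2 = (6 − 3) − 3 = 0, and the invariant factors of ∂_2 are all 1, so H_1 = 0.
  H_2: rank ker ∂_2 − rank ∂_3 = (4 − 3) − 0 = 1, and there is no ∂_3, so H_2 = Z.

(K is a triangulation of the 2-sphere S^2.)

H_0 = Z,  H_1 = 0,  H_2 = Z.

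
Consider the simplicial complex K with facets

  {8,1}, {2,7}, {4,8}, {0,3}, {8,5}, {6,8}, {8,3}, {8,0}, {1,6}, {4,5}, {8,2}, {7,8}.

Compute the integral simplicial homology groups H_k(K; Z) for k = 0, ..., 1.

Order the vertices as 0 < 1 < 2 < 3 < 4 < 5 < 6 < 7 < 8. Listing each simplex with vertices in this order, K has dimension 1 with simplices:

  0-simplices (9): [0], [1], [2], [3], [4], [5], [6], [7], [8]
  1-simplices (12): [0,3], [0,8], [1,6], [1,8], [2,7], [2,8], [3,8], [4,5], [4,8], [5,8], [6,8], [7,8]

giving chain groups C_0 ≅ Z^9, C_1 ≅ Z^12.

The boundary map ∂_1: C_1 → C_0 maps an edge to its endpoints' difference, ∂[p,q] = q − p. For instance
  ∂[1,6] = [6] − [1].
The resulting 9×12 matrix has rank 8, and its Smith normal form has invariant factors (1,1,1,1,1,1,1,1).

Computing H_k = (kernel of ∂_k) / (image of ∂_{k+1}):

  H_0: rank C_0 − rank ∂_1 = 9 − 8 = 1, and the invariant factors of ∂_1 are all 1, so H_0 = Z.
  H_1: rank ker ∂_1 − rank ∂_2 = (12 − 8) − 0 = 4, and there is no ∂_2, so H_1 = Z^4.

As a check, the Euler characteristic is 9 − 12 = -3, which agrees with 1 − 4 = -3.

H_0 = Z,  H_1 = Z^4.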